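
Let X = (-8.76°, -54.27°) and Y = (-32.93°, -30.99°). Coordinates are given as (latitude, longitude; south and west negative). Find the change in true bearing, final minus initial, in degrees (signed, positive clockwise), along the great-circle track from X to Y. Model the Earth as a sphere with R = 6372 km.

At departure: θ₁ = atan2(sin Δλ cos φ₂, cos φ₁ sin φ₂ − sin φ₁ cos φ₂ cos Δλ) = 141.69°
At arrival: θ₂ = atan2(sin Δλ cos φ₁, −cos φ₂ sin φ₁ + sin φ₂ cos φ₁ cos Δλ) = 133.11°
Δθ = θ₂ − θ₁ = -8.6°

-8.6°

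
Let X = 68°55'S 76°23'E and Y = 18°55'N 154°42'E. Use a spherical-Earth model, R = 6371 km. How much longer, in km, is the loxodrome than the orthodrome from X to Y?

287 km

Great circle: cos σ = sin φ₁ sin φ₂ + cos φ₁ cos φ₂ cos Δλ,  σ = 1.8066 rad → d_gc = 11509.6 km
Rhumb line: Δψ = +2.0178, q = Δφ/Δψ = 0.7597, d_rh = R√(Δφ²+q²Δλ²) = 11796.5 km
Excess = 11796.5 − 11509.6 = 286.9 ≈ 287 km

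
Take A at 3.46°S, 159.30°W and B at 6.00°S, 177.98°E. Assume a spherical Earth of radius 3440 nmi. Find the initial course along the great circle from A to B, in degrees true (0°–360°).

262.7°

N = sin Δλ·cos φ₂ = -0.3841;  D = cos φ₁ sin φ₂ − sin φ₁ cos φ₂ cos Δλ = -0.0490
initial course = atan2(N, D) = 262.73°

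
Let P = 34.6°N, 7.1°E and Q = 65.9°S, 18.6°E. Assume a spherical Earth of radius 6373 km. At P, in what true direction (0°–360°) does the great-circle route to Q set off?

175.2°

θ = atan2( sin Δλ·cos φ₂ ,  cos φ₁ sin φ₂ − sin φ₁ cos φ₂ cos Δλ )
  = atan2(+0.0814, -0.9786) = 175.24°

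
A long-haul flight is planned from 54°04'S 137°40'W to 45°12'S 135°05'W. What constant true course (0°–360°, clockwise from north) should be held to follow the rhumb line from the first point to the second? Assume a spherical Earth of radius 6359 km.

10.6°

Δψ = ln[tan(π/4+φ₂/2)/tan(π/4+φ₁/2)] = +0.2398
Δλ = +0.0451 rad (taken the short way round)
course = atan2(Δλ, Δψ) = 10.65°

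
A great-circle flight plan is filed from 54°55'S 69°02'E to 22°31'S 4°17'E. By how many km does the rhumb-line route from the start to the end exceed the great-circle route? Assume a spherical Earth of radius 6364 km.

Great circle: cos σ = sin φ₁ sin φ₂ + cos φ₁ cos φ₂ cos Δλ,  σ = 1.0005 rad → d_gc = 6367.3 km
Rhumb line: Δψ = +0.7482, q = Δφ/Δψ = 0.7558, d_rh = R√(Δφ²+q²Δλ²) = 6519.1 km
Excess = 6519.1 − 6367.3 = 151.8 ≈ 152 km

152 km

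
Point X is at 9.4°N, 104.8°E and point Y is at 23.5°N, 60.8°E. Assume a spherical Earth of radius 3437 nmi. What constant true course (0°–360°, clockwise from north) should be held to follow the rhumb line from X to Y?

288.5°

Δψ = ln[tan(π/4+φ₂/2)/tan(π/4+φ₁/2)] = +0.2574
Δλ = -0.7679 rad (taken the short way round)
course = atan2(Δλ, Δψ) = 288.53°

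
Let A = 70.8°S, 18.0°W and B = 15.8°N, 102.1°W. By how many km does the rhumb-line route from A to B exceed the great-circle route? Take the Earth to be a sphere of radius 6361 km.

Great circle: cos σ = sin φ₁ sin φ₂ + cos φ₁ cos φ₂ cos Δλ,  σ = 1.7973 rad → d_gc = 11432.86 km
Rhumb line: Δψ = +2.0564, q = Δφ/Δψ = 0.7350, d_rh = R√(Δφ²+q²Δλ²) = 11812.38 km
Excess = 11812.38 − 11432.86 = 379.52 ≈ 380 km

380 km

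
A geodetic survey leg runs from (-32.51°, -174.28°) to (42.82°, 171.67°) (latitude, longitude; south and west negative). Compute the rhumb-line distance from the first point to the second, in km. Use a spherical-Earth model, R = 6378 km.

Rhumb course C = atan2(Δλ, Δψ) with Δψ = ln[tan(π/4+φ₂/2)/tan(π/4+φ₁/2)] = +1.4291, Δλ = -0.2452 → C = 350.26°
d = R·|Δφ| / |cos C| = 6378·1.31476 / 0.98560 = 8508 km

8508 km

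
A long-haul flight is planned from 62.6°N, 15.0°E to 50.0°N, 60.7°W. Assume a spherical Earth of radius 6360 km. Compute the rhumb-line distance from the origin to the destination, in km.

4818 km

Rhumb course C = atan2(Δλ, Δψ) with Δψ = ln[tan(π/4+φ₂/2)/tan(π/4+φ₁/2)] = -0.4008, Δλ = -1.3212 → C = 253.12°
d = R·|Δφ| / |cos C| = 6360·0.21991 / 0.29031 = 4818 km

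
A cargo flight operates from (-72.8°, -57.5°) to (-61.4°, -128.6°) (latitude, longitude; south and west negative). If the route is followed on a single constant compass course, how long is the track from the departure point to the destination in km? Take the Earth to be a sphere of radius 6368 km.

3268 km

Δψ = ln[tan(π/4+φ₂/2)/tan(π/4+φ₁/2)] = +0.5220;  Δφ = +0.1990 rad,  Δλ = -1.2409 rad
q = Δφ/Δψ = 0.3812
d = R·√(Δφ² + q²Δλ²) = 6368·0.51313 = 3268 km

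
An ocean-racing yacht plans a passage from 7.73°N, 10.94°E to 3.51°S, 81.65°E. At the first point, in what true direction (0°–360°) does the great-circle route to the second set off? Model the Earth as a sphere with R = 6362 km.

96.4°

θ = atan2( sin Δλ·cos φ₂ ,  cos φ₁ sin φ₂ − sin φ₁ cos φ₂ cos Δλ )
  = atan2(+0.9421, -0.1050) = 96.36°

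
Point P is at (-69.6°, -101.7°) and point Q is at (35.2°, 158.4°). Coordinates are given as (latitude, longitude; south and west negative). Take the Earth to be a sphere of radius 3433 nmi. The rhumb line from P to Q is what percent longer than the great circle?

Great circle: σ = 2.2009 rad → d_gc = Rσ = 7555.8 nmi
Rhumb: Δφ = +1.8291, Δλ = -1.7436, Δψ = +2.3723, q = Δφ/Δψ = 0.7710 → d_rh = R√(Δφ²+q²Δλ²) = 7792.9 nmi
Excess = (7792.9 − 7555.8) / 7555.8 = 237.1 / 7555.8 = 3.14% ≈ 3.1%

3.1%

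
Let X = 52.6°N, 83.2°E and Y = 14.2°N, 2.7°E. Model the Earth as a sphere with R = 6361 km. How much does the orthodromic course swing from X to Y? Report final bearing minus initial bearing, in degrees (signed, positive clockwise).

At departure: θ₁ = atan2(sin Δλ cos φ₂, cos φ₁ sin φ₂ − sin φ₁ cos φ₂ cos Δλ) = 271.31°
At arrival: θ₂ = atan2(sin Δλ cos φ₁, −cos φ₂ sin φ₁ + sin φ₂ cos φ₁ cos Δλ) = 218.78°
Δθ = θ₂ − θ₁ = -52.5°

-52.5°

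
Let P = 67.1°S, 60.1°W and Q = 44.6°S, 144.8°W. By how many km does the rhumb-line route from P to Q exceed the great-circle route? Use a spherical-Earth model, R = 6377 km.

371 km

Great circle: cos σ = sin φ₁ sin φ₂ + cos φ₁ cos φ₂ cos Δλ,  σ = 0.8333 rad → d_gc = 5314.2 km
Rhumb line: Δψ = +0.7253, q = Δφ/Δψ = 0.5415, d_rh = R√(Δφ²+q²Δλ²) = 5685.6 km
Excess = 5685.6 − 5314.2 = 371.4 ≈ 371 km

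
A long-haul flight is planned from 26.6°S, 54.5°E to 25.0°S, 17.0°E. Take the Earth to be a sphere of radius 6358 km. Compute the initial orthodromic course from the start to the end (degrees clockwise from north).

264.2°

θ = atan2( sin Δλ·cos φ₂ ,  cos φ₁ sin φ₂ − sin φ₁ cos φ₂ cos Δλ )
  = atan2(-0.5517, -0.0559) = 264.21°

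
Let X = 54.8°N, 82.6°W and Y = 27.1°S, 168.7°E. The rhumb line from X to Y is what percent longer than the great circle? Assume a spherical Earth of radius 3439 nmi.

2.3%

Great circle: σ = 2.1374 rad → d_gc = Rσ = 7350.5 nmi
Rhumb: Δφ = -1.4294, Δλ = -1.8972, Δψ = -1.6398, q = Δφ/Δψ = 0.8717 → d_rh = R√(Δφ²+q²Δλ²) = 7517.3 nmi
Excess = (7517.3 − 7350.5) / 7350.5 = 166.8 / 7350.5 = 2.27% ≈ 2.3%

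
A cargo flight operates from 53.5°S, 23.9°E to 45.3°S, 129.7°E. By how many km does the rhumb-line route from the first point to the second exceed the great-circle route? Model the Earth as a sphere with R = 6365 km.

Great circle: cos σ = sin φ₁ sin φ₂ + cos φ₁ cos φ₂ cos Δλ,  σ = 1.0957 rad → d_gc = 6973.9 km
Rhumb line: Δψ = +0.2206, q = Δφ/Δψ = 0.6487, d_rh = R√(Δφ²+q²Δλ²) = 7678.6 km
Excess = 7678.6 − 6973.9 = 704.7 ≈ 705 km

705 km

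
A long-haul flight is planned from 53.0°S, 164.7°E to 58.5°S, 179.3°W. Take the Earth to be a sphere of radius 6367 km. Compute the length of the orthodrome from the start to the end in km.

cos σ = sin φ₁ sin φ₂ + cos φ₁ cos φ₂ cos Δλ
      = sin(-53.00°)sin(-58.50°) + cos(-53.00°)cos(-58.50°)cos(16.00°) = 0.9832
σ = 10.513° → d = Rσ = 6367·0.18348 = 1168 km

1168 km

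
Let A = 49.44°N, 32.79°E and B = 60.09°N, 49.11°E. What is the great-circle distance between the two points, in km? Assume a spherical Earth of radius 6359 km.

1569 km

Haversine: a = sin²(Δφ/2)+cos φ₁ cos φ₂ sin²(Δλ/2) = 0.01514;  σ = 2·atan2(√a,√(1−a))
σ = 14.138° → d = Rσ = 6359·0.24676 = 1569 km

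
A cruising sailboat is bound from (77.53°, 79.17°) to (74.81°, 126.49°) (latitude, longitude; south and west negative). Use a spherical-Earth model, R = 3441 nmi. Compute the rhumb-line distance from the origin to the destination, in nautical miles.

Δψ = ln[tan(π/4+φ₂/2)/tan(π/4+φ₁/2)] = -0.1992;  Δφ = -0.0475 rad,  Δλ = +0.8259 rad
q = Δφ/Δψ = 0.2383
d = R·√(Δφ² + q²Δλ²) = 3441·0.20244 = 697 nmi

697 nmi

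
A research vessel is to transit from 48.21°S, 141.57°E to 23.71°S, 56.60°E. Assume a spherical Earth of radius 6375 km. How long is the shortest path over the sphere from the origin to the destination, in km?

Haversine: a = sin²(Δφ/2)+cos φ₁ cos φ₂ sin²(Δλ/2) = 0.32335;  σ = 2·atan2(√a,√(1−a))
σ = 69.310° → d = Rσ = 6375·1.20969 = 7712 km

7712 km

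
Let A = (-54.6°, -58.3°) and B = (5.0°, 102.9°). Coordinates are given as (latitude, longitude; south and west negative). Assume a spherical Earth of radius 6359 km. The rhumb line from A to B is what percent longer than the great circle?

16.2%

Great circle: σ = 2.2361 rad → d_gc = Rσ = 14219.6 km
Rhumb: Δφ = +1.0402, Δλ = +2.8135, Δψ = +1.2295, q = Δφ/Δψ = 0.8460 → d_rh = R√(Δφ²+q²Δλ²) = 16518.7 km
Excess = (16518.7 − 14219.6) / 14219.6 = 2299.1 / 14219.6 = 16.17% ≈ 16.2%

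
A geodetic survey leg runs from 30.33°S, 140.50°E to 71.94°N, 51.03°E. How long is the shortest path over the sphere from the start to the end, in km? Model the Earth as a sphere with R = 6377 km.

cos σ = sin φ₁ sin φ₂ + cos φ₁ cos φ₂ cos Δλ
      = sin(-30.33°)sin(71.94°) + cos(-30.33°)cos(71.94°)cos(-89.47°) = -0.4776
σ = 118.530° → d = Rσ = 6377·2.06875 = 13192 km

13192 km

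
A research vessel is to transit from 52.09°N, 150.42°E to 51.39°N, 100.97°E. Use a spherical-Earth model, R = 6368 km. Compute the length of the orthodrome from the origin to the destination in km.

3337 km

cos σ = sin φ₁ sin φ₂ + cos φ₁ cos φ₂ cos Δλ
      = sin(52.09°)sin(51.39°) + cos(52.09°)cos(51.39°)cos(-49.45°) = 0.8658
σ = 30.029° → d = Rσ = 6368·0.52410 = 3337 km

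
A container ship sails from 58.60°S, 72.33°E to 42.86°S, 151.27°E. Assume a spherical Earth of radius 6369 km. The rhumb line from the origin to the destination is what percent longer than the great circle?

Great circle: σ = 0.8581 rad → d_gc = Rσ = 5465.4 km
Rhumb: Δφ = +0.2747, Δλ = +1.3778, Δψ = +0.4396, q = Δφ/Δψ = 0.6249 → d_rh = R√(Δφ²+q²Δλ²) = 5756.2 km
Excess = (5756.2 − 5465.4) / 5465.4 = 290.8 / 5465.4 = 5.32% ≈ 5.3%

5.3%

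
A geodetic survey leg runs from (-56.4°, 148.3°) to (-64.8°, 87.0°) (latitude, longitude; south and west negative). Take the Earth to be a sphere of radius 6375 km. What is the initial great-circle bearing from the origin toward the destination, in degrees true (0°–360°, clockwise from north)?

θ = atan2( sin Δλ·cos φ₂ ,  cos φ₁ sin φ₂ − sin φ₁ cos φ₂ cos Δλ )
  = atan2(-0.3735, -0.3304) = 228.50°

228.5°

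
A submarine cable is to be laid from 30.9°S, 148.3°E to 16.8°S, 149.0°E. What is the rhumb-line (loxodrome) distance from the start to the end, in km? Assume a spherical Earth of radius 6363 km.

Δψ = ln[tan(π/4+φ₂/2)/tan(π/4+φ₁/2)] = +0.2700;  Δφ = +0.2461 rad,  Δλ = +0.0122 rad
q = Δφ/Δψ = 0.9114
d = R·√(Δφ² + q²Δλ²) = 6363·0.24634 = 1567 km

1567 km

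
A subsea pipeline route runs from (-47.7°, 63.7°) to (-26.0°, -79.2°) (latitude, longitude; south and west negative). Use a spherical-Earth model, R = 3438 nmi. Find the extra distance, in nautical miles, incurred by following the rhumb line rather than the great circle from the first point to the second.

951 nmi

Great circle: cos σ = sin φ₁ sin φ₂ + cos φ₁ cos φ₂ cos Δλ,  σ = 1.7297 rad → d_gc = 5946.7 nmi
Rhumb line: Δψ = +0.4795, q = Δφ/Δψ = 0.7899, d_rh = R√(Δφ²+q²Δλ²) = 6897.4 nmi
Excess = 6897.4 − 5946.7 = 950.7 ≈ 951 nmi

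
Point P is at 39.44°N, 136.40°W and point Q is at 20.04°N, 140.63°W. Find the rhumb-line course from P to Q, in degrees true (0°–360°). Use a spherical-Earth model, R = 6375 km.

190.6°

Δψ = ln[tan(π/4+φ₂/2)/tan(π/4+φ₁/2)] = -0.3931
Δλ = -0.0738 rad (taken the short way round)
course = atan2(Δλ, Δψ) = 190.64°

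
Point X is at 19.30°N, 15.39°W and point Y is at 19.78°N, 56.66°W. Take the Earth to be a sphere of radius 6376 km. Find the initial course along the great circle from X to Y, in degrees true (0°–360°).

N = sin Δλ·cos φ₂ = -0.6207;  D = cos φ₁ sin φ₂ − sin φ₁ cos φ₂ cos Δλ = +0.0856
initial course = atan2(N, D) = 277.85°

277.9°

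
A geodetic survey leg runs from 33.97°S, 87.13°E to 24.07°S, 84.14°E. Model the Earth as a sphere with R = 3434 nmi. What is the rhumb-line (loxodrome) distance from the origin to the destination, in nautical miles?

Rhumb course C = atan2(Δλ, Δψ) with Δψ = ln[tan(π/4+φ₂/2)/tan(π/4+φ₁/2)] = +0.1980, Δλ = -0.0522 → C = 345.23°
d = R·|Δφ| / |cos C| = 3434·0.17279 / 0.96698 = 614 nmi

614 nmi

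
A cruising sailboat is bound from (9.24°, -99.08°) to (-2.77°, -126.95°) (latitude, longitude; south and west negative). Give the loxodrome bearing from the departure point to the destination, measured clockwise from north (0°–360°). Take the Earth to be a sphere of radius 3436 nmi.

246.6°

Meridional parts: M(φ₁)=+0.1620, M(φ₂)=-0.0484 → ΔM = -0.2103;  Δλ = -0.4864 rad
tan C = Δλ / ΔM = +2.3126 → C = 246.62°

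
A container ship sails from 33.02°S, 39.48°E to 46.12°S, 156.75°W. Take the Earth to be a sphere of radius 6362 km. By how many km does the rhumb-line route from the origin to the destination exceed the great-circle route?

2971 km

Great circle: cos σ = sin φ₁ sin φ₂ + cos φ₁ cos φ₂ cos Δλ,  σ = 1.7368 rad → d_gc = 11049.6 km
Rhumb line: Δψ = -0.2981, q = Δφ/Δψ = 0.7669, d_rh = R√(Δφ²+q²Δλ²) = 14020.7 km
Excess = 14020.7 − 11049.6 = 2971.1 ≈ 2971 km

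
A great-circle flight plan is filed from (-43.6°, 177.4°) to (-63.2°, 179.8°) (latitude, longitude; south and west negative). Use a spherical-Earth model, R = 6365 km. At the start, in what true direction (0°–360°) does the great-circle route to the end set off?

176.8°

θ = atan2( sin Δλ·cos φ₂ ,  cos φ₁ sin φ₂ − sin φ₁ cos φ₂ cos Δλ )
  = atan2(+0.0189, -0.3357) = 176.78°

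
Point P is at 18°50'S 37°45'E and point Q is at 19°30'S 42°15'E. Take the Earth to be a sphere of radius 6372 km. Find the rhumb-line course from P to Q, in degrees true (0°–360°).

Meridional parts: M(φ₁)=-0.3348, M(φ₂)=-0.3471 → ΔM = -0.0123;  Δλ = +0.0785 rad
tan C = Δλ / ΔM = -6.3758 → C = 98.91°

98.9°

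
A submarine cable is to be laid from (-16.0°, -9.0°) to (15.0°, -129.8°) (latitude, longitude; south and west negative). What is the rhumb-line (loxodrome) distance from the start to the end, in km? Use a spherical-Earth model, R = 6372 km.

13710 km

Rhumb course C = atan2(Δλ, Δψ) with Δψ = ln[tan(π/4+φ₂/2)/tan(π/4+φ₁/2)] = +0.5478, Δλ = -2.1084 → C = 284.56°
d = R·|Δφ| / |cos C| = 6372·0.54105 / 0.25147 = 13710 km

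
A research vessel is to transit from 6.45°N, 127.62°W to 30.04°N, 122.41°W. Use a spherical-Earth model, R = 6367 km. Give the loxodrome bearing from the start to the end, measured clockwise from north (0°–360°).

11.7°

Meridional parts: M(φ₁)=+0.1128, M(φ₂)=+0.5501 → ΔM = +0.4373;  Δλ = +0.0909 rad
tan C = Δλ / ΔM = +0.2079 → C = 11.75°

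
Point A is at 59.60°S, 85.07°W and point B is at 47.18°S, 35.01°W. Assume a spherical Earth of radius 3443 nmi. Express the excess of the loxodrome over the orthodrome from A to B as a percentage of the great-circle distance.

2.1%

Great circle: σ = 0.5482 rad → d_gc = Rσ = 1887.5 nmi
Rhumb: Δφ = +0.2168, Δλ = +0.8737, Δψ = +0.3668, q = Δφ/Δψ = 0.5909 → d_rh = R√(Δφ²+q²Δλ²) = 1927.9 nmi
Excess = (1927.9 − 1887.5) / 1887.5 = 40.4 / 1887.5 = 2.14% ≈ 2.1%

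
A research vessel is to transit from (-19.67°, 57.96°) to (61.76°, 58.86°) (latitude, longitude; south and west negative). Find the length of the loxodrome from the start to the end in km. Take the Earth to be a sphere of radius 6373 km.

Rhumb course C = atan2(Δλ, Δψ) with Δψ = ln[tan(π/4+φ₂/2)/tan(π/4+φ₁/2)] = +1.7304, Δλ = +0.0157 → C = 0.52°
d = R·|Δφ| / |cos C| = 6373·1.42122 / 0.99996 = 9058 km

9058 km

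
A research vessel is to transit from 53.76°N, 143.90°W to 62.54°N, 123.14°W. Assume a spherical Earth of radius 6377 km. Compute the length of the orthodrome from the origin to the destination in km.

cos σ = sin φ₁ sin φ₂ + cos φ₁ cos φ₂ cos Δλ
      = sin(53.76°)sin(62.54°) + cos(53.76°)cos(62.54°)cos(20.76°) = 0.9706
σ = 13.932° → d = Rσ = 6377·0.24316 = 1551 km

1551 km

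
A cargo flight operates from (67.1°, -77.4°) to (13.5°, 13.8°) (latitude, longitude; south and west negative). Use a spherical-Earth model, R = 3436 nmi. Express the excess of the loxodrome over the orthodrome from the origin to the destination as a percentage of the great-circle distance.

Great circle: σ = 1.3622 rad → d_gc = Rσ = 4680.4 nmi
Rhumb: Δφ = -0.9355, Δλ = +1.5917, Δψ = -1.3590, q = Δφ/Δψ = 0.6884 → d_rh = R√(Δφ²+q²Δλ²) = 4950.4 nmi
Excess = (4950.4 − 4680.4) / 4680.4 = 270.0 / 4680.4 = 5.77% ≈ 5.8%

5.8%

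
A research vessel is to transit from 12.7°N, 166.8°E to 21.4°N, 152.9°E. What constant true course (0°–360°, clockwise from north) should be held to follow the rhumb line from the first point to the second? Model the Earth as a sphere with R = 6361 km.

303.2°

Δψ = ln[tan(π/4+φ₂/2)/tan(π/4+φ₁/2)] = +0.1590
Δλ = -0.2426 rad (taken the short way round)
course = atan2(Δλ, Δψ) = 303.24°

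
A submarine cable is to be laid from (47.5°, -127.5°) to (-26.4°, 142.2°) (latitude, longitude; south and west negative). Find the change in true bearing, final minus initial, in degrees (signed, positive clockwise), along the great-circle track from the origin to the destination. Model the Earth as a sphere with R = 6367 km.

At departure: θ₁ = atan2(sin Δλ cos φ₂, cos φ₁ sin φ₂ − sin φ₁ cos φ₂ cos Δλ) = 251.66°
At arrival: θ₂ = atan2(sin Δλ cos φ₁, −cos φ₂ sin φ₁ + sin φ₂ cos φ₁ cos Δλ) = 225.72°
Δθ = θ₂ − θ₁ = -25.9°

-25.9°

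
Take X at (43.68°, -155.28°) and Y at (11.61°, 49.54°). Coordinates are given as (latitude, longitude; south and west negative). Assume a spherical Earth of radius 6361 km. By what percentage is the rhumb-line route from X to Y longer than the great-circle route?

Great circle: σ = 2.0990 rad → d_gc = Rσ = 13351.8 km
Rhumb: Δφ = -0.5597, Δλ = -2.7084, Δψ = -0.6451, q = Δφ/Δψ = 0.8676 → d_rh = R√(Δφ²+q²Δλ²) = 15365.8 km
Excess = (15365.8 − 13351.8) / 13351.8 = 2014.0 / 13351.8 = 15.08% ≈ 15.1%

15.1%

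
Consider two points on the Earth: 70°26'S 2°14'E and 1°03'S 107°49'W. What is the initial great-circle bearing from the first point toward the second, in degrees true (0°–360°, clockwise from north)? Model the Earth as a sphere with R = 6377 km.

250.7°

θ = atan2( sin Δλ·cos φ₂ ,  cos φ₁ sin φ₂ − sin φ₁ cos φ₂ cos Δλ )
  = atan2(-0.9392, -0.3291) = 250.69°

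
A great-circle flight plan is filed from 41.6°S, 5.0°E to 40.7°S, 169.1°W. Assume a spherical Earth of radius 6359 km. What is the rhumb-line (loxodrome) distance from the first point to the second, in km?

14550 km

Δψ = ln[tan(π/4+φ₂/2)/tan(π/4+φ₁/2)] = +0.0209;  Δφ = +0.0157 rad,  Δλ = -3.0386 rad
q = Δφ/Δψ = 0.7530
d = R·√(Δφ² + q²Δλ²) = 6359·2.28804 = 14550 km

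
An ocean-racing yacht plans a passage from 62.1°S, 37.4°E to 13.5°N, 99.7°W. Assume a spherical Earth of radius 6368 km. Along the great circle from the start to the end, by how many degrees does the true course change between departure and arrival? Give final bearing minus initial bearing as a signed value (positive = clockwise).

Initial bearing θ₁ = atan2(sin Δλ cos φ₂, cos φ₁ sin φ₂ − sin φ₁ cos φ₂ cos Δλ) = 231.83°
Final bearing θ₂ = (initial bearing from the destination back to the start) + 180° = 337.77°
Δθ = θ₂ − θ₁ = +105.9°

+105.9°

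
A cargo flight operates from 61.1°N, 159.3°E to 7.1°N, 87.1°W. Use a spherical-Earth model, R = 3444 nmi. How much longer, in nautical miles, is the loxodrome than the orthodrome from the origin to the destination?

Great circle: cos σ = sin φ₁ sin φ₂ + cos φ₁ cos φ₂ cos Δλ,  σ = 1.6547 rad → d_gc = 5698.7 nmi
Rhumb line: Δψ = -1.2318, q = Δφ/Δψ = 0.7651, d_rh = R√(Δφ²+q²Δλ²) = 6150.9 nmi
Excess = 6150.9 − 5698.7 = 452.2 ≈ 452 nmi

452 nmi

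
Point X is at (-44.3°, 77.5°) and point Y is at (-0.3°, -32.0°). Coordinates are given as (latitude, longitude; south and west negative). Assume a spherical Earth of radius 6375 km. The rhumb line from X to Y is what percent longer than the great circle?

3.6%

Great circle: σ = 1.8083 rad → d_gc = Rσ = 11527.7 km
Rhumb: Δφ = +0.7679, Δλ = -1.9111, Δψ = +0.8590, q = Δφ/Δψ = 0.8940 → d_rh = R√(Δφ²+q²Δλ²) = 11942.1 km
Excess = (11942.1 − 11527.7) / 11527.7 = 414.4 / 11527.7 = 3.59% ≈ 3.6%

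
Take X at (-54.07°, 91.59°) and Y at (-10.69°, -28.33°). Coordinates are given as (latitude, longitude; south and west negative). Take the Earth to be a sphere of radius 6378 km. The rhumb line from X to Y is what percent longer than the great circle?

Great circle: σ = 1.7086 rad → d_gc = Rσ = 10897.7 km
Rhumb: Δφ = +0.7571, Δλ = -2.0930, Δψ = +0.9386, q = Δφ/Δψ = 0.8067 → d_rh = R√(Δφ²+q²Δλ²) = 11801.4 km
Excess = (11801.4 − 10897.7) / 10897.7 = 903.7 / 10897.7 = 8.29% ≈ 8.3%

8.3%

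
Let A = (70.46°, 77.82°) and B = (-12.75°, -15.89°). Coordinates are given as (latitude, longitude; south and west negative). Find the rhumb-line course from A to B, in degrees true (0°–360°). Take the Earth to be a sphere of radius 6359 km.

Δψ = ln[tan(π/4+φ₂/2)/tan(π/4+φ₁/2)] = -1.9835
Δλ = -1.6355 rad (taken the short way round)
course = atan2(Δλ, Δψ) = 219.51°

219.5°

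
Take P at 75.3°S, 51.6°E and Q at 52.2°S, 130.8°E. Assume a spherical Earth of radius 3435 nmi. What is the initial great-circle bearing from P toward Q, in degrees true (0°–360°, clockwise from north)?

98.4°

θ = atan2( sin Δλ·cos φ₂ ,  cos φ₁ sin φ₂ − sin φ₁ cos φ₂ cos Δλ )
  = atan2(+0.6021, -0.0894) = 98.45°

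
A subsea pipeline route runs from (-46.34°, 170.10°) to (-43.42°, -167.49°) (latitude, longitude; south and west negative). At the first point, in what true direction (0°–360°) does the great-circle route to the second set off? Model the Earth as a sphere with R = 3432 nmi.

θ = atan2( sin Δλ·cos φ₂ ,  cos φ₁ sin φ₂ − sin φ₁ cos φ₂ cos Δλ )
  = atan2(+0.2769, +0.0113) = 87.67°

87.7°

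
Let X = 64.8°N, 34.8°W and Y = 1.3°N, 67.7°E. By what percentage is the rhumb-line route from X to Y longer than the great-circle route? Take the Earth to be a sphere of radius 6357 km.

Great circle: σ = 1.6425 rad → d_gc = Rσ = 10441.1 km
Rhumb: Δφ = -1.1083, Δλ = +1.7890, Δψ = -1.4755, q = Δφ/Δψ = 0.7511 → d_rh = R√(Δφ²+q²Δλ²) = 11072.6 km
Excess = (11072.6 − 10441.1) / 10441.1 = 631.5 / 10441.1 = 6.048% ≈ 6.0%

6.0%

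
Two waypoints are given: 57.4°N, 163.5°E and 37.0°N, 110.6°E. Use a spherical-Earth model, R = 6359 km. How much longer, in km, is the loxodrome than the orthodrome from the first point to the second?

90 km

Great circle: cos σ = sin φ₁ sin φ₂ + cos φ₁ cos φ₂ cos Δλ,  σ = 0.6973 rad → d_gc = 4434.42 km
Rhumb line: Δψ = -0.5336, q = Δφ/Δψ = 0.6673, d_rh = R√(Δφ²+q²Δλ²) = 4524.90 km
Excess = 4524.90 − 4434.42 = 90.48 ≈ 90 km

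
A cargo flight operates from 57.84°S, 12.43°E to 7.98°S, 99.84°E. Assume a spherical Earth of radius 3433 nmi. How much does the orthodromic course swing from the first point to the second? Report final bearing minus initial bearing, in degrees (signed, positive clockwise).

-59.6°

Initial bearing θ₁ = atan2(sin Δλ cos φ₂, cos φ₁ sin φ₂ − sin φ₁ cos φ₂ cos Δλ) = 92.08°
Final bearing θ₂ = (initial bearing from the destination back to the start) + 180° = 32.49°
Δθ = θ₂ − θ₁ = -59.6°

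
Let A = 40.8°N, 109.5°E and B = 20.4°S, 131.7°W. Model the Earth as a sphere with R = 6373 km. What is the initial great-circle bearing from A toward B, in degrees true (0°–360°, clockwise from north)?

87.8°

θ = atan2( sin Δλ·cos φ₂ ,  cos φ₁ sin φ₂ − sin φ₁ cos φ₂ cos Δλ )
  = atan2(+0.8213, +0.0312) = 87.83°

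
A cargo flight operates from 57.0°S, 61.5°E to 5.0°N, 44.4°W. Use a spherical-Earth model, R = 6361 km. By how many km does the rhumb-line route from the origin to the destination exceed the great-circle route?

526 km

Great circle: cos σ = sin φ₁ sin φ₂ + cos φ₁ cos φ₂ cos Δλ,  σ = 1.7944 rad → d_gc = 11414.1 km
Rhumb line: Δψ = +1.3041, q = Δφ/Δψ = 0.8298, d_rh = R√(Δφ²+q²Δλ²) = 11939.8 km
Excess = 11939.8 − 11414.1 = 525.7 ≈ 526 km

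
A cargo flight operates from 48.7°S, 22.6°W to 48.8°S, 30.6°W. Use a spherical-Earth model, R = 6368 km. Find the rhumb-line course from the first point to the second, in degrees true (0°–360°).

Meridional parts: M(φ₁)=-0.9759, M(φ₂)=-0.9785 → ΔM = -0.0026;  Δλ = -0.1396 rad
tan C = Δλ / ΔM = +52.7476 → C = 268.91°

268.9°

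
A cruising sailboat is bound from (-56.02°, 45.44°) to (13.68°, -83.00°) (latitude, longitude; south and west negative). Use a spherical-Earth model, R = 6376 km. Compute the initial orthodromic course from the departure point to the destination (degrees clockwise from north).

244.1°

N = sin Δλ·cos φ₂ = -0.7610;  D = cos φ₁ sin φ₂ − sin φ₁ cos φ₂ cos Δλ = -0.3687
initial course = atan2(N, D) = 244.15°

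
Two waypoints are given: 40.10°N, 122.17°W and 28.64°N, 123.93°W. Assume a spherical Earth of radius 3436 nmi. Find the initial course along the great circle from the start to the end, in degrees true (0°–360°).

θ = atan2( sin Δλ·cos φ₂ ,  cos φ₁ sin φ₂ − sin φ₁ cos φ₂ cos Δλ )
  = atan2(-0.0270, -0.1984) = 187.74°

187.7°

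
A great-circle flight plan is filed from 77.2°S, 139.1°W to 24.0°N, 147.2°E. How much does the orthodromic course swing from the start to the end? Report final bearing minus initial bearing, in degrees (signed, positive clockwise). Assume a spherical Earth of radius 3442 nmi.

+55.7°

Initial bearing θ₁ = atan2(sin Δλ cos φ₂, cos φ₁ sin φ₂ − sin φ₁ cos φ₂ cos Δλ) = 291.20°
Final bearing θ₂ = (initial bearing from the destination back to the start) + 180° = 346.93°
Δθ = θ₂ − θ₁ = +55.7°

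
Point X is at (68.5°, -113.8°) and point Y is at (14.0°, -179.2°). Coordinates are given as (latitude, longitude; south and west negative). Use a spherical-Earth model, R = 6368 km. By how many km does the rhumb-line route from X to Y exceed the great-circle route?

215 km

Great circle: cos σ = sin φ₁ sin φ₂ + cos φ₁ cos φ₂ cos Δλ,  σ = 1.1884 rad → d_gc = 7567.9 km
Rhumb line: Δψ = -1.4147, q = Δφ/Δψ = 0.6724, d_rh = R√(Δφ²+q²Δλ²) = 7783.1 km
Excess = 7783.1 − 7567.9 = 215.2 ≈ 215 km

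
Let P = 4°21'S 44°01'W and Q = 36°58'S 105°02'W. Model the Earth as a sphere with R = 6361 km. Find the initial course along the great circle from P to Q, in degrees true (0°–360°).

230.8°

θ = atan2( sin Δλ·cos φ₂ ,  cos φ₁ sin φ₂ − sin φ₁ cos φ₂ cos Δλ )
  = atan2(-0.6989, -0.5703) = 230.79°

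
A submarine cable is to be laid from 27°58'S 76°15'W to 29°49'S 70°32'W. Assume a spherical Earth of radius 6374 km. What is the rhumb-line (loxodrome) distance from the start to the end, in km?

594 km

Δψ = ln[tan(π/4+φ₂/2)/tan(π/4+φ₁/2)] = -0.0369;  Δφ = -0.0323 rad,  Δλ = +0.0998 rad
q = Δφ/Δψ = 0.8755
d = R·√(Δφ² + q²Δλ²) = 6374·0.09313 = 594 km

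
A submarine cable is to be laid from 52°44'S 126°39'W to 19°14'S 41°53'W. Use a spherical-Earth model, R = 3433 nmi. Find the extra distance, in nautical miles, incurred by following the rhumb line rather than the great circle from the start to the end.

168 nmi

Great circle: cos σ = sin φ₁ sin φ₂ + cos φ₁ cos φ₂ cos Δλ,  σ = 1.2511 rad → d_gc = 4294.9 nmi
Rhumb line: Δψ = +0.7450, q = Δφ/Δψ = 0.7849, d_rh = R√(Δφ²+q²Δλ²) = 4463.1 nmi
Excess = 4463.1 − 4294.9 = 168.2 ≈ 168 nmi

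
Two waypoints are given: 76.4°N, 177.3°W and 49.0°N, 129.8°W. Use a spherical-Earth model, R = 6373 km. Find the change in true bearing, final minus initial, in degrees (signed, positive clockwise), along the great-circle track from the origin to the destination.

+43.8°

At departure: θ₁ = atan2(sin Δλ cos φ₂, cos φ₁ sin φ₂ − sin φ₁ cos φ₂ cos Δλ) = 117.64°
At arrival: θ₂ = atan2(sin Δλ cos φ₁, −cos φ₂ sin φ₁ + sin φ₂ cos φ₁ cos Δλ) = 161.49°
Δθ = θ₂ − θ₁ = +43.8°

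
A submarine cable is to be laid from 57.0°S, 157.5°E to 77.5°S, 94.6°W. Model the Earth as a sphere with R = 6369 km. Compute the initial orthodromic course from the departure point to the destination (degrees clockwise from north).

N = sin Δλ·cos φ₂ = +0.2060;  D = cos φ₁ sin φ₂ − sin φ₁ cos φ₂ cos Δλ = -0.5875
initial course = atan2(N, D) = 160.68°

160.7°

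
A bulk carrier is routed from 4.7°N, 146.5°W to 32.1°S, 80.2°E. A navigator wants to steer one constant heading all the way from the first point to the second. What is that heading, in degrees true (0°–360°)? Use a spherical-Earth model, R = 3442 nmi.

253.8°

Meridional parts: M(φ₁)=+0.0821, M(φ₂)=-0.5921 → ΔM = -0.6742;  Δλ = -2.3265 rad
tan C = Δλ / ΔM = +3.4507 → C = 253.84°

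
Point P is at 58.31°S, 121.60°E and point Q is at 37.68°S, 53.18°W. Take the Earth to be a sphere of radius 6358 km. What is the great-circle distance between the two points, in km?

Haversine: a = sin²(Δφ/2)+cos φ₁ cos φ₂ sin²(Δλ/2) = 0.44696;  σ = 2·atan2(√a,√(1−a))
σ = 83.911° → d = Rσ = 6358·1.46452 = 9311 km

9311 km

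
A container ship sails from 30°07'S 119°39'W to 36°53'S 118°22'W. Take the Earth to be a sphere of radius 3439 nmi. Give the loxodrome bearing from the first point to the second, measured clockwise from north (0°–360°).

Δψ = ln[tan(π/4+φ₂/2)/tan(π/4+φ₁/2)] = -0.1418
Δλ = +0.0224 rad (taken the short way round)
course = atan2(Δλ, Δψ) = 171.02°

171.0°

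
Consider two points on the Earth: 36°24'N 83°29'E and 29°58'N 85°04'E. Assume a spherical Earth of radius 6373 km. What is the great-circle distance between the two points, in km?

731 km

cos σ = sin φ₁ sin φ₂ + cos φ₁ cos φ₂ cos Δλ
      = sin(36.40°)sin(29.97°) + cos(36.40°)cos(29.97°)cos(1.58°) = 0.9934
σ = 6.568° → d = Rσ = 6373·0.11463 = 731 km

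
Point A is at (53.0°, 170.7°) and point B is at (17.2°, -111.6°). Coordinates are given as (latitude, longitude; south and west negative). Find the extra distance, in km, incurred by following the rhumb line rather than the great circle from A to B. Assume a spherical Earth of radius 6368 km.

237 km

Great circle: cos σ = sin φ₁ sin φ₂ + cos φ₁ cos φ₂ cos Δλ,  σ = 1.2040 rad → d_gc = 7667.02 km
Rhumb line: Δψ = -0.7900, q = Δφ/Δψ = 0.7909, d_rh = R√(Δφ²+q²Δλ²) = 7904.48 km
Excess = 7904.48 − 7667.02 = 237.46 ≈ 237 km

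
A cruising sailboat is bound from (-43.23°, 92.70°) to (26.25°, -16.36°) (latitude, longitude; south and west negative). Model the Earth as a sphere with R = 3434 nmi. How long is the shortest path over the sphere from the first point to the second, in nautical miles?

Haversine: a = sin²(Δφ/2)+cos φ₁ cos φ₂ sin²(Δλ/2) = 0.75817;  σ = 2·atan2(√a,√(1−a))
σ = 121.087° → d = Rσ = 3434·2.11336 = 7257 nmi

7257 nmi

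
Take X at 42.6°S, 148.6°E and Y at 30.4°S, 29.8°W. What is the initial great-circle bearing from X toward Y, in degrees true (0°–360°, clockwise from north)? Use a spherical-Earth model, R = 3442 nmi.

181.4°

θ = atan2( sin Δλ·cos φ₂ ,  cos φ₁ sin φ₂ − sin φ₁ cos φ₂ cos Δλ )
  = atan2(-0.0241, -0.9561) = 181.44°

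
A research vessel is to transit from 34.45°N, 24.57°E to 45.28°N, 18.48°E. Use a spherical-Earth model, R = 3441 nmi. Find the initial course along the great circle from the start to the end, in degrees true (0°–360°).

338.6°

θ = atan2( sin Δλ·cos φ₂ ,  cos φ₁ sin φ₂ − sin φ₁ cos φ₂ cos Δλ )
  = atan2(-0.0746, +0.1901) = 338.57°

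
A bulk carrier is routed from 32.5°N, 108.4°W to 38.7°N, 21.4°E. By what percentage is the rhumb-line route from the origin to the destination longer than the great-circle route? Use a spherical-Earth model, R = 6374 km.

Great circle: σ = 1.6563 rad → d_gc = Rσ = 10557.1 km
Rhumb: Δφ = +0.1082, Δλ = +2.2654, Δψ = +0.1332, q = Δφ/Δψ = 0.8123 → d_rh = R√(Δφ²+q²Δλ²) = 11749.7 km
Excess = (11749.7 − 10557.1) / 10557.1 = 1192.6 / 10557.1 = 11.30% ≈ 11.3%

11.3%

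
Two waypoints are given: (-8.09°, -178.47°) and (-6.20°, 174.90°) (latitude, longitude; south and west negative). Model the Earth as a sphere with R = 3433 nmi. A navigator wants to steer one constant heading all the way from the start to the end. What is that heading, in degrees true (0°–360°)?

286.0°

Meridional parts: M(φ₁)=-0.1417, M(φ₂)=-0.1084 → ΔM = +0.0332;  Δλ = -0.1157 rad
tan C = Δλ / ΔM = -3.4805 → C = 286.03°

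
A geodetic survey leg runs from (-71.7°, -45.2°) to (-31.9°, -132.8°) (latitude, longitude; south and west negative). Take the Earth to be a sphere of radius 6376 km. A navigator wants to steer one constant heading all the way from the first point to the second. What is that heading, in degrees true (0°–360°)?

Meridional parts: M(φ₁)=-1.8259, M(φ₂)=-0.5880 → ΔM = +1.2379;  Δλ = -1.5289 rad
tan C = Δλ / ΔM = -1.2350 → C = 309.00°

309.0°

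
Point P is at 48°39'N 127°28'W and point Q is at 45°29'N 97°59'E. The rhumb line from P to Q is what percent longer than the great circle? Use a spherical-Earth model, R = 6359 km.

Great circle: σ = 1.3589 rad → d_gc = Rσ = 8641.2 km
Rhumb: Δφ = -0.0553, Δλ = -2.3483, Δψ = -0.0812, q = Δφ/Δψ = 0.6809 → d_rh = R√(Δφ²+q²Δλ²) = 10173.4 km
Excess = (10173.4 − 8641.2) / 8641.2 = 1532.2 / 8641.2 = 17.73% ≈ 17.7%

17.7%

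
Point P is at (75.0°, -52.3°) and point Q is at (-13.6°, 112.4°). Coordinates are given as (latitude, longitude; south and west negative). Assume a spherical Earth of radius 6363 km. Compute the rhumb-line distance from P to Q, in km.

Δψ = ln[tan(π/4+φ₂/2)/tan(π/4+φ₁/2)] = -2.2672;  Δφ = -1.5464 rad,  Δλ = +2.8746 rad
q = Δφ/Δψ = 0.6821
d = R·√(Δφ² + q²Δλ²) = 6363·2.49704 = 15889 km

15889 km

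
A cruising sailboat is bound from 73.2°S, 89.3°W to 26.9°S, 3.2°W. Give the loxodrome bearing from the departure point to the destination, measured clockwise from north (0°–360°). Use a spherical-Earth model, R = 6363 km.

46.5°

Δψ = ln[tan(π/4+φ₂/2)/tan(π/4+φ₁/2)] = +1.4250
Δλ = +1.5027 rad (taken the short way round)
course = atan2(Δλ, Δψ) = 46.52°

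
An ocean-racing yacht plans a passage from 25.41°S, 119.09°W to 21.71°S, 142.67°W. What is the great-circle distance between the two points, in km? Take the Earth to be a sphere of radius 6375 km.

2437 km

Haversine: a = sin²(Δφ/2)+cos φ₁ cos φ₂ sin²(Δλ/2) = 0.03608;  σ = 2·atan2(√a,√(1−a))
σ = 21.899° → d = Rσ = 6375·0.38220 = 2437 km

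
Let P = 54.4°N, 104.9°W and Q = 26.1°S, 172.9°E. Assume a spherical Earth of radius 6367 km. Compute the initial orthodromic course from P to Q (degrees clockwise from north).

248.2°

θ = atan2( sin Δλ·cos φ₂ ,  cos φ₁ sin φ₂ − sin φ₁ cos φ₂ cos Δλ )
  = atan2(-0.8897, -0.3552) = 248.24°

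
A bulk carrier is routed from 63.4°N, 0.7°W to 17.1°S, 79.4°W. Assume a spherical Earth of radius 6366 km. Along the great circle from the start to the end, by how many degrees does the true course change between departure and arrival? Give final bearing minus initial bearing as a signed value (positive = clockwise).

At departure: θ₁ = atan2(sin Δλ cos φ₂, cos φ₁ sin φ₂ − sin φ₁ cos φ₂ cos Δλ) = 252.30°
At arrival: θ₂ = atan2(sin Δλ cos φ₁, −cos φ₂ sin φ₁ + sin φ₂ cos φ₁ cos Δλ) = 206.51°
Δθ = θ₂ − θ₁ = -45.8°

-45.8°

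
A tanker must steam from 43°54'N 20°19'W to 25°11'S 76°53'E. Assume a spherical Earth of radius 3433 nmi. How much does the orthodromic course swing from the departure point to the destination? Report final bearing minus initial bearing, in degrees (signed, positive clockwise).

At departure: θ₁ = atan2(sin Δλ cos φ₂, cos φ₁ sin φ₂ − sin φ₁ cos φ₂ cos Δλ) = 104.25°
At arrival: θ₂ = atan2(sin Δλ cos φ₁, −cos φ₂ sin φ₁ + sin φ₂ cos φ₁ cos Δλ) = 129.49°
Δθ = θ₂ − θ₁ = +25.2°

+25.2°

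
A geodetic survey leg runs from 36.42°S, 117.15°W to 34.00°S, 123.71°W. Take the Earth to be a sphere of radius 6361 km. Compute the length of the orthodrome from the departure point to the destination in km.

653 km

cos σ = sin φ₁ sin φ₂ + cos φ₁ cos φ₂ cos Δλ
      = sin(-36.42°)sin(-34.00°) + cos(-36.42°)cos(-34.00°)cos(-6.56°) = 0.9947
σ = 5.879° → d = Rσ = 6361·0.10261 = 653 km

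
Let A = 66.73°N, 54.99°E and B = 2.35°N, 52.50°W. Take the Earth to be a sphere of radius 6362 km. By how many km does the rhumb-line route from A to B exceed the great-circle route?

Great circle: cos σ = sin φ₁ sin φ₂ + cos φ₁ cos φ₂ cos Δλ,  σ = 1.6518 rad → d_gc = 10509.1 km
Rhumb line: Δψ = -1.5393, q = Δφ/Δψ = 0.7300, d_rh = R√(Δφ²+q²Δλ²) = 11269.9 km
Excess = 11269.9 − 10509.1 = 760.8 ≈ 761 km

761 km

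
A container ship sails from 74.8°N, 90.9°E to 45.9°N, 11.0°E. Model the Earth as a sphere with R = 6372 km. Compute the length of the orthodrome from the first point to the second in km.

Haversine: a = sin²(Δφ/2)+cos φ₁ cos φ₂ sin²(Δλ/2) = 0.13750;  σ = 2·atan2(√a,√(1−a))
σ = 43.531° → d = Rσ = 6372·0.75976 = 4841 km

4841 km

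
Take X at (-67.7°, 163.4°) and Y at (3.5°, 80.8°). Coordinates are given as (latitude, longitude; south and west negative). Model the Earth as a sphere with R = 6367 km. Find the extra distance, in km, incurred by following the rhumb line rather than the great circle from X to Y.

362 km

Great circle: cos σ = sin φ₁ sin φ₂ + cos φ₁ cos φ₂ cos Δλ,  σ = 1.5785 rad → d_gc = 10050.3 km
Rhumb line: Δψ = +1.6852, q = Δφ/Δψ = 0.7374, d_rh = R√(Δφ²+q²Δλ²) = 10412.3 km
Excess = 10412.3 − 10050.3 = 362.0 ≈ 362 km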